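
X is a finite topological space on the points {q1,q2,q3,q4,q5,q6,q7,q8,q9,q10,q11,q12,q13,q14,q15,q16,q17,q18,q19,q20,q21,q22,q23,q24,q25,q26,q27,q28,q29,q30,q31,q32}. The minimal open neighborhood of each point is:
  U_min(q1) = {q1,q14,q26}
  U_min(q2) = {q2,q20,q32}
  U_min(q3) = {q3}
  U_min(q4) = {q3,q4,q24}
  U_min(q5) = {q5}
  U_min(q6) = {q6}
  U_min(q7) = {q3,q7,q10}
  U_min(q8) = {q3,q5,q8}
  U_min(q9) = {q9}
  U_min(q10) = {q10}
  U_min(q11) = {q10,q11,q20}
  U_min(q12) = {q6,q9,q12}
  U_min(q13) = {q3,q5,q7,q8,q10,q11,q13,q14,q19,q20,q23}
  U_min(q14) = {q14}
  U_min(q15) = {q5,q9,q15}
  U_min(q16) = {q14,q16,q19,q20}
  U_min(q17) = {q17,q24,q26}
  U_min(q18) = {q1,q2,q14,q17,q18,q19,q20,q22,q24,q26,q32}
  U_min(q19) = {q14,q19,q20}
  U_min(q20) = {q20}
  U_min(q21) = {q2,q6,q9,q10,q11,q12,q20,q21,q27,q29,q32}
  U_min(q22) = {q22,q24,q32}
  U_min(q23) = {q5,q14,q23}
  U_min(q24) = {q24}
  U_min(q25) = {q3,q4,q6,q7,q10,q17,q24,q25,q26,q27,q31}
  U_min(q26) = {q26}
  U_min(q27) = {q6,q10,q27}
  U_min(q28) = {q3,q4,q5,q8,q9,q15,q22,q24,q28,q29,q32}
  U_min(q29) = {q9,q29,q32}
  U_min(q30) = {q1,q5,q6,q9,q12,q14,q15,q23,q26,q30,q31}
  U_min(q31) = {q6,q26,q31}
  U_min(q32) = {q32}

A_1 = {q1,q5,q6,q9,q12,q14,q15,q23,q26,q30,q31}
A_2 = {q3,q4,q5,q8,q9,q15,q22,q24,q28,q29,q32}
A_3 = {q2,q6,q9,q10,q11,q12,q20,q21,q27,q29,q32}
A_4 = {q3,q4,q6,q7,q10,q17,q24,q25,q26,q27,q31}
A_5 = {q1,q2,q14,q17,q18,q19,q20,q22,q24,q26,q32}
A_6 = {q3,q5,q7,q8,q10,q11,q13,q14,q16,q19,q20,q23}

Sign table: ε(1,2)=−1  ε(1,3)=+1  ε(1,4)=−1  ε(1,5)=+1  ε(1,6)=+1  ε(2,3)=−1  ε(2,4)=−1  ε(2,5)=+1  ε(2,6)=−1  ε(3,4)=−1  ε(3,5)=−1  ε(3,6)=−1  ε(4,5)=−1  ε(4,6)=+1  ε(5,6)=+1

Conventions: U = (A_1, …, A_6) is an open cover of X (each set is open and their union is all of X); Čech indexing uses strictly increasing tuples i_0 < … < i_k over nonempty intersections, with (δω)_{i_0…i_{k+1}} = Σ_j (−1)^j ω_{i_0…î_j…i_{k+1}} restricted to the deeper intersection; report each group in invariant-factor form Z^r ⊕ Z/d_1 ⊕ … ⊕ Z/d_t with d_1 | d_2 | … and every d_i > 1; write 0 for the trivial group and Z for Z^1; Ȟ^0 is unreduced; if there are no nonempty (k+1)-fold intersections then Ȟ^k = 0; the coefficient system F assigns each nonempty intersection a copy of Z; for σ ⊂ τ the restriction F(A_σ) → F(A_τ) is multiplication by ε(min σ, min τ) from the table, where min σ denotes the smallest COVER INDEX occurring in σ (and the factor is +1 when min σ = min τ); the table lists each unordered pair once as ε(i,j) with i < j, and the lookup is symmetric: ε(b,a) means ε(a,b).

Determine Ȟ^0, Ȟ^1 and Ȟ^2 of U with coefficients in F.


nonempty intersections:
  A12={q5,q9,q15} A13={q6,q9,q12} A14={q6,q26,q31} A15={q1,q14,q26} A16={q5,q14,q23} A23={q9,q29,q32} A24={q3,q4,q24} A25={q22,q24,q32} A26={q3,q5,q8} A34={q6,q10,q27} A35={q2,q20,q32} A36={q10,q11,q20} A45={q17,q24,q26} A46={q3,q7,q10} A56={q14,q19,q20}
  A123={q9} A126={q5} A134={q6} A145={q26} A156={q14} A235={q32} A245={q24} A246={q3} A346={q10} A356={q20}
C dims 6,15,10; δ0: rk 6, SNF 1^5·2; δ1: rk 9, SNF 1^9
Ȟ^0: (6−6)−0=0 ⇒ 0
Ȟ^1: (15−9)−6=0 plus torsion [2] ⇒ Z/2
Ȟ^2: (10−0)−9=1 ⇒ Z

Ȟ^0 = 0, Ȟ^1 = Z/2 and Ȟ^2 = Z


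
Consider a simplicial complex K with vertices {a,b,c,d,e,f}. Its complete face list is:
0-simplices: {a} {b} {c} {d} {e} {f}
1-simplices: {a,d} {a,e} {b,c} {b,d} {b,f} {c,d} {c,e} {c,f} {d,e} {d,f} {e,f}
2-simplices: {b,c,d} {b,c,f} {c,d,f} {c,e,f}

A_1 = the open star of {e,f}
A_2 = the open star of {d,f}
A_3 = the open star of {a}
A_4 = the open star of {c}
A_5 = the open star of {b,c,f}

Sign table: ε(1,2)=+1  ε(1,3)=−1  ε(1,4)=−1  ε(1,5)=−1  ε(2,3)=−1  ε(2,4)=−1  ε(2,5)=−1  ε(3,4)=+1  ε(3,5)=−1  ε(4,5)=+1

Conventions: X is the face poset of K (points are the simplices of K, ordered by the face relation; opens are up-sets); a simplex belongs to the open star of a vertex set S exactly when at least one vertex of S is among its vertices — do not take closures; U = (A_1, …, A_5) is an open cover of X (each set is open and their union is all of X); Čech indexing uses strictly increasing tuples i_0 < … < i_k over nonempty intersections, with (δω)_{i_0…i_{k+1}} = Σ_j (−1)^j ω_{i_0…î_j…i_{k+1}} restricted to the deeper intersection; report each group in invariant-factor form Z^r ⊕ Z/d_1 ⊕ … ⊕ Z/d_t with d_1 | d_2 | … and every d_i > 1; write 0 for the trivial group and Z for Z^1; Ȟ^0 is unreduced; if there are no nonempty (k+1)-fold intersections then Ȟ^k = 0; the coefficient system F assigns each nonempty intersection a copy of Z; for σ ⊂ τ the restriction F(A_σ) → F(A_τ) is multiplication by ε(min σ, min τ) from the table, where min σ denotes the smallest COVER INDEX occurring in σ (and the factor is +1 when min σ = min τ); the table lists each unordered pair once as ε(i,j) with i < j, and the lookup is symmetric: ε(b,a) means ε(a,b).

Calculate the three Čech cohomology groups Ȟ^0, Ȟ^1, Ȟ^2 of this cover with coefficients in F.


intersection data:
  A1={{e},{f},{a,e},{b,f},{c,e},{c,f},{d,e},{d,f},{e,f},{b,c,f},{c,d,f},{c,e,f}} A2={{d},{f},{a,d},{b,d},{b,f},{c,d},{c,f},{d,e},{d,f},{e,f},{b,c,d},{b,c,f},{c,d,f},{c,e,f}} A3={{a},{a,d},{a,e}} A4={{c},{b,c},{c,d},{c,e},{c,f},{b,c,d},{b,c,f},{c,d,f},{c,e,f}} A5={{b},{c},{f},{b,c},{b,d},{b,f},{c,d},{c,e},{c,f},{d,f},{e,f},{b,c,d},{b,c,f},{c,d,f},{c,e,f}}
  A12={{f},{b,f},{c,f},{d,e},{d,f},{e,f},{b,c,f},{c,d,f},{c,e,f}} A13={{a,e}} A14={{c,e},{c,f},{b,c,f},{c,d,f},{c,e,f}} A15={{f},{b,f},{c,e},{c,f},{d,f},{e,f},{b,c,f},{c,d,f},{c,e,f}} A23={{a,d}} A24={{c,d},{c,f},{b,c,d},{b,c,f},{c,d,f},{c,e,f}} A25={{f},{b,d},{b,f},{c,d},{c,f},{d,f},{e,f},{b,c,d},{b,c,f},{c,d,f},{c,e,f}} A45={{c},{b,c},{c,d},{c,e},{c,f},{b,c,d},{b,c,f},{c,d,f},{c,e,f}}
  A124={{c,f},{b,c,f},{c,d,f},{c,e,f}} A125={{f},{b,f},{c,f},{d,f},{e,f},{b,c,f},{c,d,f},{c,e,f}} A145={{c,e},{c,f},{b,c,f},{c,d,f},{c,e,f}} A245={{c,d},{c,f},{b,c,d},{b,c,f},{c,d,f},{c,e,f}}
  A1245={{c,f},{b,c,f},{c,d,f},{c,e,f}}
C dims 5,8,4,1; δ0: rk 4, SNF 1^4; δ1: rk 3, SNF 1^3; δ2: rk 1, SNF 1^1
Ȟ^0 = (5 − 4) − 0 = 1, so Ȟ^0 ≅ Z
Ȟ^1 = (8 − 3) − 4 = 1, so Ȟ^1 ≅ Z
Ȟ^2 = (4 − 1) − 3 = 0, so Ȟ^2 ≅ 0

Ȟ^0 = Z,  Ȟ^1 = Z,  Ȟ^2 = 0


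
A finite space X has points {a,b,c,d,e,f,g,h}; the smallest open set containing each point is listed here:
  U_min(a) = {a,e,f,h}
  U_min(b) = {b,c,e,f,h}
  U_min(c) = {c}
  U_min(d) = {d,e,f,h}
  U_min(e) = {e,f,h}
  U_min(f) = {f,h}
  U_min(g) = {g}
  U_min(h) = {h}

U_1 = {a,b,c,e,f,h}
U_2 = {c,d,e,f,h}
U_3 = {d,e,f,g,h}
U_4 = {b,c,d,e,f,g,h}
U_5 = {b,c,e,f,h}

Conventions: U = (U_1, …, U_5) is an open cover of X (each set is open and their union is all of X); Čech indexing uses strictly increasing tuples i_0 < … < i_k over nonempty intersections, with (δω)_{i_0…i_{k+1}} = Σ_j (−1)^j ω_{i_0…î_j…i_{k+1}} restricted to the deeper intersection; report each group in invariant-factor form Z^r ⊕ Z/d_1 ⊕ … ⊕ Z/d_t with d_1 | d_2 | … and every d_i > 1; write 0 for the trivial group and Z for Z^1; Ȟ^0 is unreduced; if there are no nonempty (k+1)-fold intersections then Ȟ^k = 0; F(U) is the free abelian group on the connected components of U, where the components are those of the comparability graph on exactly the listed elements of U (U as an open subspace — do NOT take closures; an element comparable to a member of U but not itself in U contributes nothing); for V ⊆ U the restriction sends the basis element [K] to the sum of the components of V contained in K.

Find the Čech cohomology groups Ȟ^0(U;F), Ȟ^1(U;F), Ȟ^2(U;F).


Ȟ^0 = Z^2,  Ȟ^1 = 0,  Ȟ^2 = 0

intersection data:
  U12={c,e,f,h} U13={e,f,h} U14={b,c,e,f,h} U15={b,c,e,f,h} U23={d,e,f,h} U24={c,d,e,f,h} U25={c,e,f,h} U34={d,e,f,g,h} U35={e,f,h} U45={b,c,e,f,h}
  U123={e,f,h} U124={c,e,f,h} U125={c,e,f,h} U134={e,f,h} U135={e,f,h} U145={b,c,e,f,h} U234={d,e,f,h} U235={e,f,h} U245={c,e,f,h} U345={e,f,h}
  U1234={e,f,h} U1235={e,f,h} U1245={c,e,f,h} U1345={e,f,h} U2345={e,f,h}
  U12345={e,f,h}
components per intersection:
  U1: {a,b,c,e,f,h}
  U2: {c} {d,e,f,h}
  U3: {d,e,f,h} {g}
  U4: {b,c,d,e,f,h} {g}
  U5: {b,c,e,f,h}
  U12: {c} {e,f,h}
  U13: {e,f,h}
  U14: {b,c,e,f,h}
  U15: {b,c,e,f,h}
  U23: {d,e,f,h}
  U24: {c} {d,e,f,h}
  U25: {c} {e,f,h}
  U34: {d,e,f,h} {g}
  U35: {e,f,h}
  U45: {b,c,e,f,h}
  U123: {e,f,h}
  U124: {c} {e,f,h}
  U125: {c} {e,f,h}
  U134: {e,f,h}
  U135: {e,f,h}
  U145: {b,c,e,f,h}
  U234: {d,e,f,h}
  U235: {e,f,h}
  U245: {c} {e,f,h}
  U345: {e,f,h}
  U1234: {e,f,h}
  U1235: {e,f,h}
  U1245: {c} {e,f,h}
  U1345: {e,f,h}
  U2345: {e,f,h}
  U12345: {e,f,h}
C dims 8,14,13,6; δ0: rk 6, SNF 1^6; δ1: rk 8, SNF 1^8; δ2: rk 5, SNF 1^5
Ȟ^0 = (8 − 6) − 0 = 2, so Ȟ^0 ≅ Z^2
Ȟ^1 = (14 − 8) − 6 = 0, so Ȟ^1 ≅ 0
Ȟ^2 = (13 − 5) − 8 = 0, so Ȟ^2 ≅ 0


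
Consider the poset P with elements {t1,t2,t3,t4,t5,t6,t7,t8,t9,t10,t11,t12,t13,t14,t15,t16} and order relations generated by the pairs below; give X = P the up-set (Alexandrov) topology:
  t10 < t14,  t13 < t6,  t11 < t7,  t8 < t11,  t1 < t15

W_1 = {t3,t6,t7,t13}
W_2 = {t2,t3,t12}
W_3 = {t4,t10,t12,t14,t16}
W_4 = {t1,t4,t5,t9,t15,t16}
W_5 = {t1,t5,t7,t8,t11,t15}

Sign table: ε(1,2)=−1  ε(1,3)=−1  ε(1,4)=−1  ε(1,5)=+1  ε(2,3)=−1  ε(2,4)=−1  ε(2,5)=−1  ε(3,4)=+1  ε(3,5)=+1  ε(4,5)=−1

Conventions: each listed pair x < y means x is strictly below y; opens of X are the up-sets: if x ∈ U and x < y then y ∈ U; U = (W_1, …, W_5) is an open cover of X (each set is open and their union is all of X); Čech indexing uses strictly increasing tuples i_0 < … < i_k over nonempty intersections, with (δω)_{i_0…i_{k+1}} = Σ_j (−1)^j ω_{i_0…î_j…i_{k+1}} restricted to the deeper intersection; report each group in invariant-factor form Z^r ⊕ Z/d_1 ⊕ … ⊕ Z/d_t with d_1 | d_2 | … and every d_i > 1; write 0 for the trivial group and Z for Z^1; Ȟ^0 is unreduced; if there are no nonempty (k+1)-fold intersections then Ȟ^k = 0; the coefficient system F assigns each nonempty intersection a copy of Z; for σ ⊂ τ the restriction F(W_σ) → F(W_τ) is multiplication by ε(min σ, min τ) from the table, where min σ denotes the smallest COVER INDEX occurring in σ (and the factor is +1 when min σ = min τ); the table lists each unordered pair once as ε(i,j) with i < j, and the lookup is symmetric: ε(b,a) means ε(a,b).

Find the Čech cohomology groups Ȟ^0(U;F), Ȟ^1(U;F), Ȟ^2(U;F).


Ȟ^0 ≅ 0,  Ȟ^1 ≅ Z/2,  Ȟ^2 ≅ 0

nonempty intersections:
  W12={t3} W15={t7} W23={t12} W34={t4,t16} W45={t1,t5,t15}
C dims 5,5; δ0: rk 5, SNF 1^4·2
Ȟ^0: (5−5)−0=0 ⇒ 0
Ȟ^1: (5−0)−5=0 plus torsion [2] ⇒ Z/2
Ȟ^2: (0−0)−0=0 ⇒ 0


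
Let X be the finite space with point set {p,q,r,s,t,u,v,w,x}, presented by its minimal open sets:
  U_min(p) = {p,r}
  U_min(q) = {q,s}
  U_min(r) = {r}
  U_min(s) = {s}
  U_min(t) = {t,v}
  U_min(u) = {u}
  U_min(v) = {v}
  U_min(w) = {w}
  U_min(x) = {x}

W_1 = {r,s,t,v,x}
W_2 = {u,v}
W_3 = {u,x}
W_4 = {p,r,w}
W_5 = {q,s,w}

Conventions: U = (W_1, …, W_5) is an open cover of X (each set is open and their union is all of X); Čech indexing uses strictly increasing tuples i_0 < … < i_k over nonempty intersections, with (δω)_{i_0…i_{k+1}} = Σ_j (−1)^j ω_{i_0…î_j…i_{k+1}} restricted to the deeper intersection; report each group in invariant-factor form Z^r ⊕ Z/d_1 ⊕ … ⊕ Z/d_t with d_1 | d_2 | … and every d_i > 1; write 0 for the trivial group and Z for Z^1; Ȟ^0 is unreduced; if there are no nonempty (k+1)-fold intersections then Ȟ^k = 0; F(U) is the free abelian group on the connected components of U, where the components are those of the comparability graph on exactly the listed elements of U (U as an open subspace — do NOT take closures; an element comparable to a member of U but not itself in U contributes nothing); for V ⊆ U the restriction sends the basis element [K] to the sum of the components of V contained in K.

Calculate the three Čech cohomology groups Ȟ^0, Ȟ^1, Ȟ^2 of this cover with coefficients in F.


Ȟ^0 ≅ Z^6, Ȟ^1 ≅ 0, Ȟ^2 ≅ 0

nonempty intersections:
  W12={v} W13={x} W14={r} W15={s} W23={u} W45={w}
components per intersection:
  W1: {r} {s} {t,v} {x}
  W2: {u} {v}
  W3: {u} {x}
  W4: {p,r} {w}
  W5: {q,s} {w}
  W12: {v}
  W13: {x}
  W14: {r}
  W15: {s}
  W23: {u}
  W45: {w}
C dims 12,6; δ0: rk 6, SNF 1^6
Ȟ^0: (12−6)−0=6 ⇒ Z^6
Ȟ^1: (6−0)−6=0 ⇒ 0
Ȟ^2: (0−0)−0=0 ⇒ 0


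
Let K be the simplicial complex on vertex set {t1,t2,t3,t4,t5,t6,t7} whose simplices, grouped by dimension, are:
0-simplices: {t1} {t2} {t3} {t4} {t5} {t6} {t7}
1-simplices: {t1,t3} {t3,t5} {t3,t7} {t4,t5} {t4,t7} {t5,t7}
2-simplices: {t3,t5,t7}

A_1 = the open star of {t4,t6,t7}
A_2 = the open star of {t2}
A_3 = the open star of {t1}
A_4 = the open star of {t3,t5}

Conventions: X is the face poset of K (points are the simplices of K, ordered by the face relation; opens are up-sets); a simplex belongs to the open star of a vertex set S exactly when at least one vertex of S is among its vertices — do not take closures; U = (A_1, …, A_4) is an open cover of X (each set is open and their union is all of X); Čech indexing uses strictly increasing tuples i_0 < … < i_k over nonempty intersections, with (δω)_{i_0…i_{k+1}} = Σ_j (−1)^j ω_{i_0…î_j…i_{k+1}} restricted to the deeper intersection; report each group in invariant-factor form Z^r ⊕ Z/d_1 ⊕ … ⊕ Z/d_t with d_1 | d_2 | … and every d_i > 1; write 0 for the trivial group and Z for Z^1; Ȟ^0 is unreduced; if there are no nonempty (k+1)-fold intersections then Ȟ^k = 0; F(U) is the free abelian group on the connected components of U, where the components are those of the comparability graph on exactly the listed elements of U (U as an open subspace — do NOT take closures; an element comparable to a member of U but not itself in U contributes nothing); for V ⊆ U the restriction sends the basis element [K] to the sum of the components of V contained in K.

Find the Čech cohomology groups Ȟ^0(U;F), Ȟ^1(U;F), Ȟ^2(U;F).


nonempty overlaps:
  A1={{t4},{t6},{t7},{t3,t7},{t4,t5},{t4,t7},{t5,t7},{t3,t5,t7}} A2={{t2}} A3={{t1},{t1,t3}} A4={{t3},{t5},{t1,t3},{t3,t5},{t3,t7},{t4,t5},{t5,t7},{t3,t5,t7}}
  A14={{t3,t7},{t4,t5},{t5,t7},{t3,t5,t7}} A34={{t1,t3}}
components per intersection:
  A1: {{t4},{t7},{t3,t7},{t4,t5},{t4,t7},{t5,t7},{t3,t5,t7}} {{t6}}
  A2: {{t2}}
  A3: {{t1},{t1,t3}}
  A4: {{t3},{t5},{t1,t3},{t3,t5},{t3,t7},{t4,t5},{t5,t7},{t3,t5,t7}}
  A14: {{t3,t7},{t5,t7},{t3,t5,t7}} {{t4,t5}}
  A34: {{t1,t3}}
C dims 5,3; δ0: rk 2, SNF 1^2
degree 0: 5−2−0 = 3 → Ȟ^0 ≅ Z^3
degree 1: 3−0−2 = 1 → Ȟ^1 ≅ Z
degree 2: 0−0−0 = 0 → Ȟ^2 ≅ 0

Ȟ^0(U;F) ≅ Z^3,  Ȟ^1(U;F) ≅ Z,  Ȟ^2(U;F) ≅ 0


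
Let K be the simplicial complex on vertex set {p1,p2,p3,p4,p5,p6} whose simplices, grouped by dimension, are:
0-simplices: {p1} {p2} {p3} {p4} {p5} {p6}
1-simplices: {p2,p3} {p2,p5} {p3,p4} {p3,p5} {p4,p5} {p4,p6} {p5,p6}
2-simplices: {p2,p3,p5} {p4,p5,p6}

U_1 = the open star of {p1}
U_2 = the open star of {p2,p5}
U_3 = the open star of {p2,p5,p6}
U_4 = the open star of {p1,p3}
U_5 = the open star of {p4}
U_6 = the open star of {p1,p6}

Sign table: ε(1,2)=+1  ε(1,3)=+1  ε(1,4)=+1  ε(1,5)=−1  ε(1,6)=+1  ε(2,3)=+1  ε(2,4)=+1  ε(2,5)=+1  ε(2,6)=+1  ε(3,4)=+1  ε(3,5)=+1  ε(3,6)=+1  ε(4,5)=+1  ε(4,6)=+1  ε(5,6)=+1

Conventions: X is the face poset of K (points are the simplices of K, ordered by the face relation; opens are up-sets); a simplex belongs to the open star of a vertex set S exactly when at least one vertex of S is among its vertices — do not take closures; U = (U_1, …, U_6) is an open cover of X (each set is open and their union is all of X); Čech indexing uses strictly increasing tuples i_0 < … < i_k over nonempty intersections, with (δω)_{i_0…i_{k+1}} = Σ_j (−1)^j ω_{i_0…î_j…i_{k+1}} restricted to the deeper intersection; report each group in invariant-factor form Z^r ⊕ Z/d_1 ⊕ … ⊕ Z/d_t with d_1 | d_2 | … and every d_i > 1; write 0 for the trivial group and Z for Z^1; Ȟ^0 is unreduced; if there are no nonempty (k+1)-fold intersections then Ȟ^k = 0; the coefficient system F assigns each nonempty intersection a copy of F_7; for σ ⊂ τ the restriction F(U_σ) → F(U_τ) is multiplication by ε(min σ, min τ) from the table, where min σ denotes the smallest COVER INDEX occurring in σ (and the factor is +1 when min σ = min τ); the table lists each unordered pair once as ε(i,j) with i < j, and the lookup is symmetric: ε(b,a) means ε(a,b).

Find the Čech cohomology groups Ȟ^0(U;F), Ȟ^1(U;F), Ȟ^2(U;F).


nerve simplices:
  U1={{p1}} U2={{p2},{p5},{p2,p3},{p2,p5},{p3,p5},{p4,p5},{p5,p6},{p2,p3,p5},{p4,p5,p6}} U3={{p2},{p5},{p6},{p2,p3},{p2,p5},{p3,p5},{p4,p5},{p4,p6},{p5,p6},{p2,p3,p5},{p4,p5,p6}} U4={{p1},{p3},{p2,p3},{p3,p4},{p3,p5},{p2,p3,p5}} U5={{p4},{p3,p4},{p4,p5},{p4,p6},{p4,p5,p6}} U6={{p1},{p6},{p4,p6},{p5,p6},{p4,p5,p6}}
  U14={{p1}} U16={{p1}} U23={{p2},{p5},{p2,p3},{p2,p5},{p3,p5},{p4,p5},{p5,p6},{p2,p3,p5},{p4,p5,p6}} U24={{p2,p3},{p3,p5},{p2,p3,p5}} U25={{p4,p5},{p4,p5,p6}} U26={{p5,p6},{p4,p5,p6}} U34={{p2,p3},{p3,p5},{p2,p3,p5}} U35={{p4,p5},{p4,p6},{p4,p5,p6}} U36={{p6},{p4,p6},{p5,p6},{p4,p5,p6}} U45={{p3,p4}} U46={{p1}} U56={{p4,p6},{p4,p5,p6}}
  U146={{p1}} U234={{p2,p3},{p3,p5},{p2,p3,p5}} U235={{p4,p5},{p4,p5,p6}} U236={{p5,p6},{p4,p5,p6}} U256={{p4,p5,p6}} U356={{p4,p6},{p4,p5,p6}}
  U2356={{p4,p5,p6}}
C dims 6,12,6,1; δ0: rk_F7 5; δ1: rk_F7 5; δ2: rk_F7 1
degree 0: 6−5−0 = 1 → Ȟ^0 ≅ Z/7
degree 1: 12−5−5 = 2 → Ȟ^1 ≅ Z/7 ⊕ Z/7
degree 2: 6−1−5 = 0 → Ȟ^2 ≅ 0

Ȟ^0(U;F) ≅ Z/7, Ȟ^1(U;F) ≅ Z/7 ⊕ Z/7, Ȟ^2(U;F) ≅ 0


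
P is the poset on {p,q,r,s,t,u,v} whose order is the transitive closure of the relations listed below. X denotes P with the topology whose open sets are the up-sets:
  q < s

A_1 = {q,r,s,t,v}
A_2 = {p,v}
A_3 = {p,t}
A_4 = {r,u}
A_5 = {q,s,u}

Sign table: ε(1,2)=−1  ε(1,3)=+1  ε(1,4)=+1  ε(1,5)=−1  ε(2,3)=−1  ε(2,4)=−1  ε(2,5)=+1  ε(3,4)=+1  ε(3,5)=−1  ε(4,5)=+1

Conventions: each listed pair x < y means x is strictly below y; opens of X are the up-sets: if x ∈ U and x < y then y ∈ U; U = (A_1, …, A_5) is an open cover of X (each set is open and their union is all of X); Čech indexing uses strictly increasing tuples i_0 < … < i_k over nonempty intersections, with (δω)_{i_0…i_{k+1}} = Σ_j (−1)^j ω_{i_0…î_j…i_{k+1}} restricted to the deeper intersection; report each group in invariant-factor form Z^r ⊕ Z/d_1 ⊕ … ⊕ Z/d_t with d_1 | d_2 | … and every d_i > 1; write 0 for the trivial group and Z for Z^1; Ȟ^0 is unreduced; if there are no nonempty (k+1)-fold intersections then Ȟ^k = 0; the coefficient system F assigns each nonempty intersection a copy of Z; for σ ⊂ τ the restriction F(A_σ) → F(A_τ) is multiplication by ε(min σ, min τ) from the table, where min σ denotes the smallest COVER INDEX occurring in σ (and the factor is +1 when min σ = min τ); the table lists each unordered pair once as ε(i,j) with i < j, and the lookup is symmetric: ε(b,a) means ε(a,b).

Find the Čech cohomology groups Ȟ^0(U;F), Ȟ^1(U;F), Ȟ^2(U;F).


cover nerve:
  A12={v} A13={t} A14={r} A15={q,s} A23={p} A45={u}
C dims 5,6; δ0: rk 5, SNF 1^4·2
Ȟ^0: (5−5)−0=0 ⇒ 0
Ȟ^1: (6−0)−5=1 plus torsion [2] ⇒ Z ⊕ Z/2
Ȟ^2: (0−0)−0=0 ⇒ 0

Ȟ^0 = 0, Ȟ^1 = Z ⊕ Z/2 and Ȟ^2 = 0


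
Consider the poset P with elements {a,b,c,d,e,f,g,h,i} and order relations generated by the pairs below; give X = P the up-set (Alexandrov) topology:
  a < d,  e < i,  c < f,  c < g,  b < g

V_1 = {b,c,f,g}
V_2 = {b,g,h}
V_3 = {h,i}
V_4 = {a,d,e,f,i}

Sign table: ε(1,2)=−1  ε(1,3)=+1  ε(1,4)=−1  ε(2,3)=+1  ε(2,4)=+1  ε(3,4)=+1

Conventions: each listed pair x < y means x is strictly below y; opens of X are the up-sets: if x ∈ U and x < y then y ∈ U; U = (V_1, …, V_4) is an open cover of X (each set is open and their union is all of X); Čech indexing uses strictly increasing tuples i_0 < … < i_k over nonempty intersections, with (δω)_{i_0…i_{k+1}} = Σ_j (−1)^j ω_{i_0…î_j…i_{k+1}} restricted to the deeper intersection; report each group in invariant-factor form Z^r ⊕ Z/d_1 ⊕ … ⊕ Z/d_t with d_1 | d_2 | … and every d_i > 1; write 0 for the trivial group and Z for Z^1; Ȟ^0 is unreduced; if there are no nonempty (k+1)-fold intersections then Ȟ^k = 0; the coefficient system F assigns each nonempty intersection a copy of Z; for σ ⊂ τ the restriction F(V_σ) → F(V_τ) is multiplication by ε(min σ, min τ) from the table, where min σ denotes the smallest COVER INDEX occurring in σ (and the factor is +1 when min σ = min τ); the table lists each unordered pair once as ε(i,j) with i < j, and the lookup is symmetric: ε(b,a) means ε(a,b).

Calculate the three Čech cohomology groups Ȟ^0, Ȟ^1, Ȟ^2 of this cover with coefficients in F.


intersection data:
  V12={b,g} V14={f} V23={h} V34={i}
C dims 4,4; δ0: rk 3, SNF 1^3
Ȟ^0 = (4 − 3) − 0 = 1, so Ȟ^0 ≅ Z
Ȟ^1 = (4 − 0) − 3 = 1, so Ȟ^1 ≅ Z
Ȟ^2 = (0 − 0) − 0 = 0, so Ȟ^2 ≅ 0

Ȟ^0(U;F) ≅ Z, Ȟ^1(U;F) ≅ Z and Ȟ^2(U;F) ≅ 0


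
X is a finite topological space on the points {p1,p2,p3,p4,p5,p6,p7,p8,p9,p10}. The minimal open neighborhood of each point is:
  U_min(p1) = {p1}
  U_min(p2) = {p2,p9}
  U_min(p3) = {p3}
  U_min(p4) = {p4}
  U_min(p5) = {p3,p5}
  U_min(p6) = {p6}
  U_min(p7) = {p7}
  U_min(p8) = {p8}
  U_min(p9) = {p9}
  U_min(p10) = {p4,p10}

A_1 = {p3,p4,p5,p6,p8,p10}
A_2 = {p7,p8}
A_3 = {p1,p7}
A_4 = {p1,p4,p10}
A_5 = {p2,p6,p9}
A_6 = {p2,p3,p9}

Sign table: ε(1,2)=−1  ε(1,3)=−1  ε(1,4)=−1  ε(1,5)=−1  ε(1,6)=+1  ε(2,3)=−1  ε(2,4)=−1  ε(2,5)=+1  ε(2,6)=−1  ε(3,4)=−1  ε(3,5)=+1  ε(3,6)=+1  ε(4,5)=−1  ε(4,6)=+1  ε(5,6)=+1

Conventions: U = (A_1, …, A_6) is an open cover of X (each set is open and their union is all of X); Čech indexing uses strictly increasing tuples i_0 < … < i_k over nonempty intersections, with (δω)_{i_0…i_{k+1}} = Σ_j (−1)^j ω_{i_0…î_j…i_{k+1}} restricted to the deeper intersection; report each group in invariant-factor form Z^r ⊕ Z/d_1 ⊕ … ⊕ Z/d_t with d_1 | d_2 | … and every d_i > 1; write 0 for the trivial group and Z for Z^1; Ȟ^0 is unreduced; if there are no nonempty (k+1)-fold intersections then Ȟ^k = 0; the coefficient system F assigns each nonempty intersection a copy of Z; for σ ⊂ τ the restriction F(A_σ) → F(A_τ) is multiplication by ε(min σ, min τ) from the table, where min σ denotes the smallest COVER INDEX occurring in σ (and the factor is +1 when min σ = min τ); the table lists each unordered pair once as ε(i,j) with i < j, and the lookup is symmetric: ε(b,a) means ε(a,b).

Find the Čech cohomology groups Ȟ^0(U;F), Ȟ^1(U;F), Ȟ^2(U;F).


Ȟ^0(U;F) ≅ 0, Ȟ^1(U;F) ≅ Z ⊕ Z/2 and Ȟ^2(U;F) ≅ 0

nonempty intersections:
  A12={p8} A14={p4,p10} A15={p6} A16={p3} A23={p7} A34={p1} A56={p2,p9}
C dims 6,7; δ0: rk 6, SNF 1^5·2
Ȟ^0: (6−6)−0=0 ⇒ 0
Ȟ^1: (7−0)−6=1 plus torsion [2] ⇒ Z ⊕ Z/2
Ȟ^2: (0−0)−0=0 ⇒ 0


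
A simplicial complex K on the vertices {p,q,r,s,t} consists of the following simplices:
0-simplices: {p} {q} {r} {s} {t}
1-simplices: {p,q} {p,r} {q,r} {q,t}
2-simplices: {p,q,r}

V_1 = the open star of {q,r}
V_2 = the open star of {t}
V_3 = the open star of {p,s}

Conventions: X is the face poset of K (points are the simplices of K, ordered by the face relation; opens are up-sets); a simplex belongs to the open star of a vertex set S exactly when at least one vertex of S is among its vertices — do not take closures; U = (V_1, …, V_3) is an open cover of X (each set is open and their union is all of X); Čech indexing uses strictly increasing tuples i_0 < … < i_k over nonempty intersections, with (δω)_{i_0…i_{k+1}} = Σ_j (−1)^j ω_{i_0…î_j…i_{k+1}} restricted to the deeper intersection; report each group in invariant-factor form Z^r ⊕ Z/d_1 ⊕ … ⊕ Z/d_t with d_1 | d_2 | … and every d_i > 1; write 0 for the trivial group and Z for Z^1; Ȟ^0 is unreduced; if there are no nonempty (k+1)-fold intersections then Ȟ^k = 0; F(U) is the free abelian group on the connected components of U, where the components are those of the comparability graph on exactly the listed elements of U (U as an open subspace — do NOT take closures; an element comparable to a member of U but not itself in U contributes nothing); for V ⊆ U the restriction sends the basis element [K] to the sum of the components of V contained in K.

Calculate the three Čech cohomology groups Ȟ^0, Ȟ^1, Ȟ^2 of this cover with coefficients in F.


Ȟ^0(U;F) ≅ Z^2,  Ȟ^1(U;F) ≅ 0,  Ȟ^2(U;F) ≅ 0

nonempty intersections:
  V1={{q},{r},{p,q},{p,r},{q,r},{q,t},{p,q,r}} V2={{t},{q,t}} V3={{p},{s},{p,q},{p,r},{p,q,r}}
  V12={{q,t}} V13={{p,q},{p,r},{p,q,r}}
components per intersection:
  V1: {{q},{r},{p,q},{p,r},{q,r},{q,t},{p,q,r}}
  V2: {{t},{q,t}}
  V3: {{p},{p,q},{p,r},{p,q,r}} {{s}}
  V12: {{q,t}}
  V13: {{p,q},{p,r},{p,q,r}}
C dims 4,2; δ0: rk 2, SNF 1^2
Ȟ^0: (4−2)−0=2 ⇒ Z^2
Ȟ^1: (2−0)−2=0 ⇒ 0
Ȟ^2: (0−0)−0=0 ⇒ 0


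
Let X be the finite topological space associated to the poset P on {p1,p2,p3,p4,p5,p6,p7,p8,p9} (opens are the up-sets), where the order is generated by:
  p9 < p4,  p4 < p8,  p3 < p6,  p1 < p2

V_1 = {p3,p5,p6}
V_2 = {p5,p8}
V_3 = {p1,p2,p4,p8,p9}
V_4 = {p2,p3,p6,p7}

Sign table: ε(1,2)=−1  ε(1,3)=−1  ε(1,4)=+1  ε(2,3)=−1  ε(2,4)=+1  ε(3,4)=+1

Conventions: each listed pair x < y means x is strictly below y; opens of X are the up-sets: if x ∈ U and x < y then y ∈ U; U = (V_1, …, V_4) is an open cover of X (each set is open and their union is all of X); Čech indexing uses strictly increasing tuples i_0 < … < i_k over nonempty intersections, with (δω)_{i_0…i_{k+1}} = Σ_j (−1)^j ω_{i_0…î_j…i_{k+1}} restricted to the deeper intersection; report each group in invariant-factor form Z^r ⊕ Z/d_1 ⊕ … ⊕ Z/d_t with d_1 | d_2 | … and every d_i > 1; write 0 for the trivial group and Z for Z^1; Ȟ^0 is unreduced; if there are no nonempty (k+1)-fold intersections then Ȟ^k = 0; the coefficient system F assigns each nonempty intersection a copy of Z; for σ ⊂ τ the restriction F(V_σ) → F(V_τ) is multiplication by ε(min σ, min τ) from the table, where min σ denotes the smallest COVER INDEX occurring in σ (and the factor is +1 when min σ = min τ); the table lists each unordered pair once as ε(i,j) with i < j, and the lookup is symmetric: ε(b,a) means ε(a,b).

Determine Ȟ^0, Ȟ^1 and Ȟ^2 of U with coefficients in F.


cover nerve:
  V12={p5} V14={p3,p6} V23={p8} V34={p2}
C dims 4,4; δ0: rk 3, SNF 1^3
Ȟ^0: (4−3)−0=1 ⇒ Z
Ȟ^1: (4−0)−3=1 ⇒ Z
Ȟ^2: (0−0)−0=0 ⇒ 0

Ȟ^0 = Z, Ȟ^1 = Z, Ȟ^2 = 0


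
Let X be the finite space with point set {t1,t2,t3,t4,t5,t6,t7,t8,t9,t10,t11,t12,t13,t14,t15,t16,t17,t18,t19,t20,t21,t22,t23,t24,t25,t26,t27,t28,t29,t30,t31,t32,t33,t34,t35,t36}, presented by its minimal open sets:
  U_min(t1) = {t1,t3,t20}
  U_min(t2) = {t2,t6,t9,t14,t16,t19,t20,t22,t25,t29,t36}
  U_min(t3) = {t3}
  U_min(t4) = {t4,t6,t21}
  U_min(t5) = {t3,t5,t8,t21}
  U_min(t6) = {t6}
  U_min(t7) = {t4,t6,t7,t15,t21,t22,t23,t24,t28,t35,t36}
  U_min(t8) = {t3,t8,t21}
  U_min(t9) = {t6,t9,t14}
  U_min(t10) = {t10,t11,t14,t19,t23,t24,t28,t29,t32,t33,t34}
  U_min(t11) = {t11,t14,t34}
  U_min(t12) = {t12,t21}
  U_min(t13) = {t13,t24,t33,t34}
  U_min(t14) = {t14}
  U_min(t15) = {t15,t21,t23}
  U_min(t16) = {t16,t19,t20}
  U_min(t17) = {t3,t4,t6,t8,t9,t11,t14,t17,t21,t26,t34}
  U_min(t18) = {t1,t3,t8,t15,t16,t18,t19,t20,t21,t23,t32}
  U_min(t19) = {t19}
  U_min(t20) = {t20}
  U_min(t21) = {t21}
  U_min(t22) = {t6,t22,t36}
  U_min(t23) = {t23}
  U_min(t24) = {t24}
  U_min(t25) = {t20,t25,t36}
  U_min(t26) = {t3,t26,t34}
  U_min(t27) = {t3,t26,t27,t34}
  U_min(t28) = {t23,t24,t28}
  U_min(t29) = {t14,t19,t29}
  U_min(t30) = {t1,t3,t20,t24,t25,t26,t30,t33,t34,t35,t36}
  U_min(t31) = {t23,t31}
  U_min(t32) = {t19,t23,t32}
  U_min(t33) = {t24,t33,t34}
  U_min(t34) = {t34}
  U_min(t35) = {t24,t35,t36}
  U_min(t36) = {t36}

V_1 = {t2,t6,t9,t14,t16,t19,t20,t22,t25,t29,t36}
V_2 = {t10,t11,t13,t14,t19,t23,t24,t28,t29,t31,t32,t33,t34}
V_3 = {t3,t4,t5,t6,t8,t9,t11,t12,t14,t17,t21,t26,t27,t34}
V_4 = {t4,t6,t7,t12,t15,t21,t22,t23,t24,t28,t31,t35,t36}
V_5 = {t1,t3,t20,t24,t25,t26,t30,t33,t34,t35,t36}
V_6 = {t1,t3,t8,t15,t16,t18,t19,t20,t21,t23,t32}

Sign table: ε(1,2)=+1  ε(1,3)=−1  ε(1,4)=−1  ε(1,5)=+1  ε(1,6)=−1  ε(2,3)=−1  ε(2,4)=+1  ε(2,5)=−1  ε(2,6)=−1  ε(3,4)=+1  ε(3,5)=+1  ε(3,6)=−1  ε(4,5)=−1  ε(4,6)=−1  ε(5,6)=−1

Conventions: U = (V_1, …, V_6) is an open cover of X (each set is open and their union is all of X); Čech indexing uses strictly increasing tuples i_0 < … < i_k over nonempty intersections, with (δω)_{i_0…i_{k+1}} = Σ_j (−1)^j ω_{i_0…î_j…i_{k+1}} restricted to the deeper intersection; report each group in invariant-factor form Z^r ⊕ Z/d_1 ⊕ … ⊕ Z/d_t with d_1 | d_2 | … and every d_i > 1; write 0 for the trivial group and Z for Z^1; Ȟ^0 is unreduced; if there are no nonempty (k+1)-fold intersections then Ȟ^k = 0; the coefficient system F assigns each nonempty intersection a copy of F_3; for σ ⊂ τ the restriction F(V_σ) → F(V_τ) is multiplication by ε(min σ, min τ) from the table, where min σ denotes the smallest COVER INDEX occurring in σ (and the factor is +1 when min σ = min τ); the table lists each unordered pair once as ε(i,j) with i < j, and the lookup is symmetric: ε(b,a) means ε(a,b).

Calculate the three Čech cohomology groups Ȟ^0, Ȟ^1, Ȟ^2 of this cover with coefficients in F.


Ȟ^0(U;F) ≅ 0, Ȟ^1(U;F) ≅ 0 and Ȟ^2(U;F) ≅ Z/3

nonempty intersections:
  V12={t14,t19,t29} V13={t6,t9,t14} V14={t6,t22,t36} V15={t20,t25,t36} V16={t16,t19,t20} V23={t11,t14,t34} V24={t23,t24,t28,t31} V25={t24,t33,t34} V26={t19,t23,t32} V34={t4,t6,t12,t21} V35={t3,t26,t34} V36={t3,t8,t21} V45={t24,t35,t36} V46={t15,t21,t23} V56={t1,t3,t20}
  V123={t14} V126={t19} V134={t6} V145={t36} V156={t20} V235={t34} V245={t24} V246={t23} V346={t21} V356={t3}
C dims 6,15,10; δ0: rk_F3 6; δ1: rk_F3 9
Ȟ^0: (6−6)−0=0 ⇒ 0
Ȟ^1: (15−9)−6=0 ⇒ 0
Ȟ^2: (10−0)−9=1 ⇒ Z/3


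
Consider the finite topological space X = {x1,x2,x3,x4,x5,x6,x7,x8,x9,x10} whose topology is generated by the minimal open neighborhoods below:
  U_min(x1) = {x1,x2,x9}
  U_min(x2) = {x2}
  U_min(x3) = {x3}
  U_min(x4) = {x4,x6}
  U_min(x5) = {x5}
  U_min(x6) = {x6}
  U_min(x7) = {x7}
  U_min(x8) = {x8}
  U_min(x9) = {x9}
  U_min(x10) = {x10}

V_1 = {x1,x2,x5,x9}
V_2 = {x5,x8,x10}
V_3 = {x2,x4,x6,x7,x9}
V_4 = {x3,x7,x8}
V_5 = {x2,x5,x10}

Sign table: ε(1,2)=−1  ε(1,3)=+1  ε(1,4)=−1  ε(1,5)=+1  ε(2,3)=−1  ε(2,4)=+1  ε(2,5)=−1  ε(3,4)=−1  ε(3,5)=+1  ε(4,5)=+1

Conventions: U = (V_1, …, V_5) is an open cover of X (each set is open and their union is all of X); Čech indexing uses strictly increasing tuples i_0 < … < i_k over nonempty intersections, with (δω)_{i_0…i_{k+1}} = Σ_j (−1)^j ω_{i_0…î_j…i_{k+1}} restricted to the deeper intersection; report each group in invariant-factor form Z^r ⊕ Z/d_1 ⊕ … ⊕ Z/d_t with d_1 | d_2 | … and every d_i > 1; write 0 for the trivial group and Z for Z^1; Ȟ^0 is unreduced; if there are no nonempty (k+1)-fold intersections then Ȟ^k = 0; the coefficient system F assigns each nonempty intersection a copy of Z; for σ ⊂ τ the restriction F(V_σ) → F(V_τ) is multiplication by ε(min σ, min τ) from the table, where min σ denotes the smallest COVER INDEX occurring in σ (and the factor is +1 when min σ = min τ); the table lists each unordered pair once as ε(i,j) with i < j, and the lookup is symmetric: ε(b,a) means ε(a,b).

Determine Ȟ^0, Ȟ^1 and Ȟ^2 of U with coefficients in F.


Ȟ^0(U;F) ≅ Z,  Ȟ^1(U;F) ≅ Z,  Ȟ^2(U;F) ≅ 0

cover nerve:
  V12={x5} V13={x2,x9} V15={x2,x5} V24={x8} V25={x5,x10} V34={x7} V35={x2}
  V125={x5} V135={x2}
C dims 5,7,2; δ0: rk 4, SNF 1^4; δ1: rk 2, SNF 1^2
Ȟ^0: (5−4)−0=1 ⇒ Z
Ȟ^1: (7−2)−4=1 ⇒ Z
Ȟ^2: (2−0)−2=0 ⇒ 0


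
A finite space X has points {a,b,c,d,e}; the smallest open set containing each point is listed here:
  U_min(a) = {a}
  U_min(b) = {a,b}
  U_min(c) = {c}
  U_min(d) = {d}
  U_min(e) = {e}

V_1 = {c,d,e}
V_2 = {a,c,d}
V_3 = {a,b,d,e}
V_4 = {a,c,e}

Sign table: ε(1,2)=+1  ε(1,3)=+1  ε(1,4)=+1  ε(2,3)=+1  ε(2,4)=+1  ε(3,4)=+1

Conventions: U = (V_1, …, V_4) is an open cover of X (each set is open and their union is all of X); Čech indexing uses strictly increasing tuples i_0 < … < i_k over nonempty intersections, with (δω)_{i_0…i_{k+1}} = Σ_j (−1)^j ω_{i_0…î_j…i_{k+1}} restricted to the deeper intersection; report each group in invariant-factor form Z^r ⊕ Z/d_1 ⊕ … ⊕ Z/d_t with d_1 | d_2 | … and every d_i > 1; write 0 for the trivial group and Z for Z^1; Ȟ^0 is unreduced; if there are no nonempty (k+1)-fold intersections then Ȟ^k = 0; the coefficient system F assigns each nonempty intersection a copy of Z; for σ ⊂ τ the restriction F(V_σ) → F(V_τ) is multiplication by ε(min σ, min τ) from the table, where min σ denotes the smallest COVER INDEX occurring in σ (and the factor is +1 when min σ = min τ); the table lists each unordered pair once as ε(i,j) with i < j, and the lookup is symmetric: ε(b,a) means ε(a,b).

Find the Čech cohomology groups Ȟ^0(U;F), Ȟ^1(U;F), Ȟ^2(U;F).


Ȟ^0 ≅ Z; Ȟ^1 ≅ 0; Ȟ^2 ≅ Z

nonempty intersections:
  V12={c,d} V13={d,e} V14={c,e} V23={a,d} V24={a,c} V34={a,e}
  V123={d} V124={c} V134={e} V234={a}
C dims 4,6,4; δ0: rk 3, SNF 1^3; δ1: rk 3, SNF 1^3
Ȟ^0: (4−3)−0=1 ⇒ Z
Ȟ^1: (6−3)−3=0 ⇒ 0
Ȟ^2: (4−0)−3=1 ⇒ Z


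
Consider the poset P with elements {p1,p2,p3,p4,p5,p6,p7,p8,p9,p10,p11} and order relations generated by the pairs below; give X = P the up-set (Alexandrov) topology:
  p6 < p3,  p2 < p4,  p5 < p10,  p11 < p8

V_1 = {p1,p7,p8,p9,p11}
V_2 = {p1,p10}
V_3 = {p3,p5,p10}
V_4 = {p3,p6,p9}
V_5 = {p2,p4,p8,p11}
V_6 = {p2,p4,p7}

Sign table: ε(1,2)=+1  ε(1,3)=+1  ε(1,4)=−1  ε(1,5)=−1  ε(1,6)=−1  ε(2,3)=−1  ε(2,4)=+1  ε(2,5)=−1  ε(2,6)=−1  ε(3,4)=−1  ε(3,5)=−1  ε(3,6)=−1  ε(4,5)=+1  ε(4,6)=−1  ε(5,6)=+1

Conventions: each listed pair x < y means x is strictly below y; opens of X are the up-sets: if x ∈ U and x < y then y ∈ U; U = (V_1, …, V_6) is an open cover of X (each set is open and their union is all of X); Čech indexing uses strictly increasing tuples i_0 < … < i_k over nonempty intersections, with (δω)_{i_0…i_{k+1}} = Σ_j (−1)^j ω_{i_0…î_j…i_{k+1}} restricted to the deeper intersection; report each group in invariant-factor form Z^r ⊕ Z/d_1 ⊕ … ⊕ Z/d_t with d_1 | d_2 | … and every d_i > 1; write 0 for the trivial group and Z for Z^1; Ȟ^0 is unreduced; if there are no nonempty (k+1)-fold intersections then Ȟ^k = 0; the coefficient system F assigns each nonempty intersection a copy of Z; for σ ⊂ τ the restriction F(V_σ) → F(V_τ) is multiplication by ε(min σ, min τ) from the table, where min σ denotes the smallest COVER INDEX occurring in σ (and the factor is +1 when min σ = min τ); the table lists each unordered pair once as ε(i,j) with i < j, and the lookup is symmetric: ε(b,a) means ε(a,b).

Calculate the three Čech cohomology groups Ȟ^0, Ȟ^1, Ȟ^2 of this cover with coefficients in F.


Ȟ^0(U;F) ≅ 0, Ȟ^1(U;F) ≅ Z ⊕ Z/2, Ȟ^2(U;F) ≅ 0

cover nerve:
  V12={p1} V14={p9} V15={p8,p11} V16={p7} V23={p10} V34={p3} V56={p2,p4}
C dims 6,7; δ0: rk 6, SNF 1^5·2
Ȟ^0: (6−6)−0=0 ⇒ 0
Ȟ^1: (7−0)−6=1 plus torsion [2] ⇒ Z ⊕ Z/2
Ȟ^2: (0−0)−0=0 ⇒ 0


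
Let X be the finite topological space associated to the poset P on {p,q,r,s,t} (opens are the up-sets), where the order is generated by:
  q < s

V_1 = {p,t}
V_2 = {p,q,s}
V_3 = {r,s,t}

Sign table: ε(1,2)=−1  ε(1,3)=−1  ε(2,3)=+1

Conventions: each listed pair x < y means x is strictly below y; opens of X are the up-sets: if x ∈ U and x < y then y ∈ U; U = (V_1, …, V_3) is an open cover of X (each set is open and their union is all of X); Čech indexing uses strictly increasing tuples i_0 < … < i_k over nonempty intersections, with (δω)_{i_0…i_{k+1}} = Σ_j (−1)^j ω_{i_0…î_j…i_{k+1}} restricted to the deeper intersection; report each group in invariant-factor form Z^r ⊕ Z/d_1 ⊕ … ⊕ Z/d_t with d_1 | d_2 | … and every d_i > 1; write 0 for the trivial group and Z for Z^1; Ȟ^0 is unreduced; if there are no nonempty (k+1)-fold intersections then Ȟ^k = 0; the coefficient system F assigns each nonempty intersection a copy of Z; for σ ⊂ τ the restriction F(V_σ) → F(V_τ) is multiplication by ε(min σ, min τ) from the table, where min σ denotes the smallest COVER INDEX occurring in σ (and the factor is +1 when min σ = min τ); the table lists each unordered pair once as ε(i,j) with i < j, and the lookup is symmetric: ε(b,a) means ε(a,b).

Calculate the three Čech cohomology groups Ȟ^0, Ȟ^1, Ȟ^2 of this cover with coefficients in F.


nerve simplices:
  V12={p} V13={t} V23={s}
C dims 3,3; δ0: rk 2, SNF 1^2
degree 0: 3−2−0 = 1 → Ȟ^0 ≅ Z
degree 1: 3−0−2 = 1 → Ȟ^1 ≅ Z
degree 2: 0−0−0 = 0 → Ȟ^2 ≅ 0

Ȟ^0 = Z, Ȟ^1 = Z, Ȟ^2 = 0


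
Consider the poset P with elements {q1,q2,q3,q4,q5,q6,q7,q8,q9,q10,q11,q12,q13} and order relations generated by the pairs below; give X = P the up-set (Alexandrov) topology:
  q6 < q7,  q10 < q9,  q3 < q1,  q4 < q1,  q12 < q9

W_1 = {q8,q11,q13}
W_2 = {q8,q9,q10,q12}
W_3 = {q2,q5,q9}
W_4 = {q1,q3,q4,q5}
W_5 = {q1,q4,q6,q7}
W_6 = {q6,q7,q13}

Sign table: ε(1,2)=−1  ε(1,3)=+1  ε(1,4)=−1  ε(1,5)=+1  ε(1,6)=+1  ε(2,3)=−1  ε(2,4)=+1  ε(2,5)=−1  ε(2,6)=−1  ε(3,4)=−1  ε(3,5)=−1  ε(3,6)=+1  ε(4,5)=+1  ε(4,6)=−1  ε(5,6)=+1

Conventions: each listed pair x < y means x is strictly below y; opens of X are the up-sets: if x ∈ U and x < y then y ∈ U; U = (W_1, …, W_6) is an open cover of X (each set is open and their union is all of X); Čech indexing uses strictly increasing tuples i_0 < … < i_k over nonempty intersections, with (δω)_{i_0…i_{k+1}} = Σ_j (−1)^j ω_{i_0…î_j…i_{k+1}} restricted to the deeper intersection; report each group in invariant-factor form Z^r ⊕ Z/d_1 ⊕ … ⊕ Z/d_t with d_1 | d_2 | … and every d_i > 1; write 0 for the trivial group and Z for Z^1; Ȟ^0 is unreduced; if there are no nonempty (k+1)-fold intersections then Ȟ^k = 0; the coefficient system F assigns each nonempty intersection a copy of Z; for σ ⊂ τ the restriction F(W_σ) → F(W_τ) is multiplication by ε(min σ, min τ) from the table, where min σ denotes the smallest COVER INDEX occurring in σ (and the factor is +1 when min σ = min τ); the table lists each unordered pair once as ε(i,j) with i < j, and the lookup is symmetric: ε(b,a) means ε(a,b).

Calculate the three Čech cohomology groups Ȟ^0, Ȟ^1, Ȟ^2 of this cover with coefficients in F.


nerve simplices:
  W12={q8} W16={q13} W23={q9} W34={q5} W45={q1,q4} W56={q6,q7}
C dims 6,6; δ0: rk 6, SNF 1^5·2
degree 0: 6−6−0 = 0 → Ȟ^0 ≅ 0
degree 1: 6−0−6 = 0 plus torsion [2] → Ȟ^1 ≅ Z/2
degree 2: 0−0−0 = 0 → Ȟ^2 ≅ 0

Ȟ^0 = 0; Ȟ^1 = Z/2; Ȟ^2 = 0


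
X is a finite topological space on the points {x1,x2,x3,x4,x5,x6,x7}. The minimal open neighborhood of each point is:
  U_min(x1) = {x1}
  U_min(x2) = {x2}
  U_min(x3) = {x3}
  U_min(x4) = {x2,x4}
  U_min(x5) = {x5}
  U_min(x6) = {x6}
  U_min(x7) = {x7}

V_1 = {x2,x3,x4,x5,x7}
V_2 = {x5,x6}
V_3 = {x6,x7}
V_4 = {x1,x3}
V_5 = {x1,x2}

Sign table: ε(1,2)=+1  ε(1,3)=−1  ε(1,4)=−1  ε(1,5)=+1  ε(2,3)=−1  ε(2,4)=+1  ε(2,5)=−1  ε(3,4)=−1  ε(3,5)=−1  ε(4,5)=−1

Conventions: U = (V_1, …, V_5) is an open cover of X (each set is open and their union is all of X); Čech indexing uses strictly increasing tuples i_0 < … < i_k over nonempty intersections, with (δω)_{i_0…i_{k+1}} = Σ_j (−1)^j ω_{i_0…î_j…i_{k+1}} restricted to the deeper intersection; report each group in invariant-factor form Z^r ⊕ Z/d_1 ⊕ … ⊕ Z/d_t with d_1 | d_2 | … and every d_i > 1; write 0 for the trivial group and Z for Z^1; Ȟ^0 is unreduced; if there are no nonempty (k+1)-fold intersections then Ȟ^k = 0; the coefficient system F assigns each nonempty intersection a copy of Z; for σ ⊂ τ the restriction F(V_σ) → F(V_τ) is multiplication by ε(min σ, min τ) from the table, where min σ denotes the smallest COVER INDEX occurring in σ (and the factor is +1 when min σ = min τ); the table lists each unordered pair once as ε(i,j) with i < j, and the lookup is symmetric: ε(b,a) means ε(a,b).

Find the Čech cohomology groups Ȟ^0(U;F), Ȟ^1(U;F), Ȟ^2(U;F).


Ȟ^0(U;F) ≅ Z; Ȟ^1(U;F) ≅ Z^2; Ȟ^2(U;F) ≅ 0

cover nerve:
  V12={x5} V13={x7} V14={x3} V15={x2} V23={x6} V45={x1}
C dims 5,6; δ0: rk 4, SNF 1^4
Ȟ^0: (5−4)−0=1 ⇒ Z
Ȟ^1: (6−0)−4=2 ⇒ Z^2
Ȟ^2: (0−0)−0=0 ⇒ 0
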